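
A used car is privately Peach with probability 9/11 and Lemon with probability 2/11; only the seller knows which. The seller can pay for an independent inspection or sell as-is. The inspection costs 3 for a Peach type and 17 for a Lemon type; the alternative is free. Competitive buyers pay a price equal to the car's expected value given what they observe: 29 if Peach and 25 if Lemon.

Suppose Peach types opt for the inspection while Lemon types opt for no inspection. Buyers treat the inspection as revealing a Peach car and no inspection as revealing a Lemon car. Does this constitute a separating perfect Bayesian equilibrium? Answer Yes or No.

Under these beliefs, the inspection earns price 29 and no inspection earns price 25.
Peach: the inspection nets 29 − 3 = 26; no inspection nets 25. Peach prefers the inspection.
Lemon: the inspection nets 29 − 17 = 12; no inspection nets 25. Lemon prefers no inspection.
Neither type deviates, so the separating profile is an equilibrium.

Yes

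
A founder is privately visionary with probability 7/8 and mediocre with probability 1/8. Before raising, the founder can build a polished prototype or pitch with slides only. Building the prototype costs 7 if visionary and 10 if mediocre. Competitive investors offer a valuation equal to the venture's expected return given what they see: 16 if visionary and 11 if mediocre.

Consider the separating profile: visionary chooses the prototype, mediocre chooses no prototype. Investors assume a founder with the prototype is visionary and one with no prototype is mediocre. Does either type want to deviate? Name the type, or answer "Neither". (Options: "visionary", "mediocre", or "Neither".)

visionary

The prototype pays 16; no prototype pays 11.
visionary: assigned the prototype, nets 16 − 7 = 9; deviating to no prototype nets 11.
mediocre: assigned no prototype, nets 11; deviating to the prototype nets 16 − 10 = 6.
The visionary type gains 2 by deviating.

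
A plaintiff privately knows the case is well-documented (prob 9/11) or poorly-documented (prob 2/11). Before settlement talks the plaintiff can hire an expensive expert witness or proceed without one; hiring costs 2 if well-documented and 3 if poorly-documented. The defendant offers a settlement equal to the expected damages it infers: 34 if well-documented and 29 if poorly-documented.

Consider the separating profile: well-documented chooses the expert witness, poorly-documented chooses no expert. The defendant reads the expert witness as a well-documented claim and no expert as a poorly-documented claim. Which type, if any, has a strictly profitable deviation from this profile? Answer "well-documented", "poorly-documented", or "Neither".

poorly-documented

The expert witness pays 34; no expert pays 29.
well-documented: assigned the expert witness, nets 34 − 2 = 32; deviating to no expert nets 29.
poorly-documented: assigned no expert, nets 29; deviating to the expert witness nets 34 − 3 = 31.
The poorly-documented type gains 2 by deviating.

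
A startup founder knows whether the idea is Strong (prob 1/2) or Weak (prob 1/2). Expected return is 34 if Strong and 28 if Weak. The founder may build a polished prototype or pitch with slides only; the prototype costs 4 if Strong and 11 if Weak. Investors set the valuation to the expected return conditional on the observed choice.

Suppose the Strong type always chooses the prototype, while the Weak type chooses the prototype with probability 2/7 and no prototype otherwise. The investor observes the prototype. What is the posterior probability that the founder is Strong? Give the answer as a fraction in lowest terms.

7/9

P(the prototype) = (1/2)·1 + (1/2)·(2/7) = 9/14.
By Bayes' rule, P(Strong | the prototype) = (1/2) / (9/14) = 7/9.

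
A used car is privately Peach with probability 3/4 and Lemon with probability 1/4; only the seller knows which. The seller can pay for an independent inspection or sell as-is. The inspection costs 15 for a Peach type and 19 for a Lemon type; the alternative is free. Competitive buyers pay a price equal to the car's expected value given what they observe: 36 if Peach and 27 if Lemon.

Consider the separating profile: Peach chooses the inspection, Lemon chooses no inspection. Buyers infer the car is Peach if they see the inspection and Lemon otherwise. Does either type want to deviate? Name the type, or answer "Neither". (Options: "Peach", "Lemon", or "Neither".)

Peach

The inspection pays 36; no inspection pays 27.
Peach: assigned the inspection, nets 36 − 15 = 21; deviating to no inspection nets 27.
Lemon: assigned no inspection, nets 27; deviating to the inspection nets 36 − 19 = 17.
The Peach type gains 6 by deviating.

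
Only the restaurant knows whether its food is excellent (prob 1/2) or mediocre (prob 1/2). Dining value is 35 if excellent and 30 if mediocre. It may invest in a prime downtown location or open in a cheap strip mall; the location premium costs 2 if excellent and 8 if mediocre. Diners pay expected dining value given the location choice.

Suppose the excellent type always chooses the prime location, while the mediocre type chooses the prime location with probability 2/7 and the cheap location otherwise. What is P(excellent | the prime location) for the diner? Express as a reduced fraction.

7/9

P(the prime location) = (1/2)·1 + (1/2)·(2/7) = 9/14.
By Bayes' rule, P(excellent | the prime location) = (1/2) / (9/14) = 7/9.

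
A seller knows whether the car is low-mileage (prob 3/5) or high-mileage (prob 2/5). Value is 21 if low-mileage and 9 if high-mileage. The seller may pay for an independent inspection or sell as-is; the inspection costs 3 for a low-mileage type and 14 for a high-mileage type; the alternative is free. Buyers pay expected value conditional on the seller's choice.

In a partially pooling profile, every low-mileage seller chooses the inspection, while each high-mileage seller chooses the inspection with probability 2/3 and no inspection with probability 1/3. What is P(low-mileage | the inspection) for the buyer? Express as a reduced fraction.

9/13

P(the inspection) = (3/5)·1 + (2/5)·(2/3) = 13/15.
By Bayes' rule, P(low-mileage | the inspection) = (3/5) / (13/15) = 9/13.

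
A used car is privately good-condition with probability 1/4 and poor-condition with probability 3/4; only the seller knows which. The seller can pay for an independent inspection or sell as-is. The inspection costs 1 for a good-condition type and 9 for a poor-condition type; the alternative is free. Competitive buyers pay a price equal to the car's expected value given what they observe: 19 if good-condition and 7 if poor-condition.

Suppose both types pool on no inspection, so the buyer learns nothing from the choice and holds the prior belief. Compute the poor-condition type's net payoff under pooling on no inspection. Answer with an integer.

10

Pooled price = 1/4·19 + 3/4·7 = 10.
poor-condition pays no cost for no inspection, so net payoff = 10.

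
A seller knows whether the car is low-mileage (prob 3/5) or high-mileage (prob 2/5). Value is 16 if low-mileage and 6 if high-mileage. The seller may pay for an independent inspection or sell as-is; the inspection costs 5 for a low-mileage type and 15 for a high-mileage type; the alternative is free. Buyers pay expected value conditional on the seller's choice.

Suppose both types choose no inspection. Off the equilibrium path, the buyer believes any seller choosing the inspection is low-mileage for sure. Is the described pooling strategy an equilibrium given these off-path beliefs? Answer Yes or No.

Yes

On path, the buyer holds the prior and pays 3/5·16 + 2/5·6 = 12. Off path (the inspection), believing low-mileage, it pays 16.
low-mileage: no inspection nets 12; the inspection nets 16 − 5 = 11. low-mileage stays.
high-mileage: no inspection nets 12; the inspection nets 16 − 15 = 1. high-mileage stays.
No type deviates, so pooling is sustained.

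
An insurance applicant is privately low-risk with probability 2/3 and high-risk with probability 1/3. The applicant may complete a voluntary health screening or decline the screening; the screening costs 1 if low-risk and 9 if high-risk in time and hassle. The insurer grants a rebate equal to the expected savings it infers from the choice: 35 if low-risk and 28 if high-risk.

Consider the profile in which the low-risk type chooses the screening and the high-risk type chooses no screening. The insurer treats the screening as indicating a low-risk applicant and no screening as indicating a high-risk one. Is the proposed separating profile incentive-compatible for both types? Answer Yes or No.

Under these beliefs, the screening earns rebate 35 and no screening earns rebate 28.
low-risk: the screening nets 35 − 1 = 34; no screening nets 28. low-risk prefers the screening.
high-risk: the screening nets 35 − 9 = 26; no screening nets 28. high-risk prefers no screening.
Neither type deviates, so the separating profile is an equilibrium.

Yes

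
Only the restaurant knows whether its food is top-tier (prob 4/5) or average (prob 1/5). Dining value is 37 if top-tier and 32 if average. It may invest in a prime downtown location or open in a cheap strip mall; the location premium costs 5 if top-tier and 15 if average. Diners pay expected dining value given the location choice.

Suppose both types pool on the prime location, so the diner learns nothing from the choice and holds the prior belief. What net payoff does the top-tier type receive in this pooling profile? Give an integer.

31

Pooled price premium = 4/5·37 + 1/5·32 = 36.
top-tier pays cost 5 for the prime location, so net payoff = 36 − 5 = 31.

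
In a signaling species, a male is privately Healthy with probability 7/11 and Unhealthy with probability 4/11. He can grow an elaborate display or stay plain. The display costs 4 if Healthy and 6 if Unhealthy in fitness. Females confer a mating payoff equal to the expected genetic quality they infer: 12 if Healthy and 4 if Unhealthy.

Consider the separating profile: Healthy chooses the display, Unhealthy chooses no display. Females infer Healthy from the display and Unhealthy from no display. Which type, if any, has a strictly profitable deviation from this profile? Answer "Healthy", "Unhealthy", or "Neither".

Unhealthy

The display pays 12; no display pays 4.
Healthy: assigned the display, nets 12 − 4 = 8; deviating to no display nets 4.
Unhealthy: assigned no display, nets 4; deviating to the display nets 12 − 6 = 6.
The Unhealthy type gains 2 by deviating.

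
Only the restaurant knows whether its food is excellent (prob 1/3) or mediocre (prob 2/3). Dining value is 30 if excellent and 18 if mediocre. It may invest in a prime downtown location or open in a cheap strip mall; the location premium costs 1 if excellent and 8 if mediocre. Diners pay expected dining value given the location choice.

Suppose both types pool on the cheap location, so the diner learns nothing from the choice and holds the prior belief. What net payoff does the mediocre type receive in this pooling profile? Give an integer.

22

Pooled price premium = 1/3·30 + 2/3·18 = 22.
mediocre pays no cost for the cheap location, so net payoff = 22.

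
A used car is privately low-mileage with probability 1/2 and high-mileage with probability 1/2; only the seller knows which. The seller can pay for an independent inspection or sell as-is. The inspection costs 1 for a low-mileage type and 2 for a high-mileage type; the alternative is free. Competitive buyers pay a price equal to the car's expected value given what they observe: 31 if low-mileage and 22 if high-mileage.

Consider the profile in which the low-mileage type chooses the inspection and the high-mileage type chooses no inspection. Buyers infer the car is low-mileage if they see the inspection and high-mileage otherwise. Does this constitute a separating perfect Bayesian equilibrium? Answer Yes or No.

Under these beliefs, the inspection earns price 31 and no inspection earns price 22.
low-mileage: the inspection nets 31 − 1 = 30; no inspection nets 22. low-mileage prefers the inspection.
high-mileage: the inspection nets 31 − 2 = 29; no inspection nets 22. high-mileage would deviate to the inspection.
high-mileage has a profitable deviation, so the profile is not an equilibrium.

No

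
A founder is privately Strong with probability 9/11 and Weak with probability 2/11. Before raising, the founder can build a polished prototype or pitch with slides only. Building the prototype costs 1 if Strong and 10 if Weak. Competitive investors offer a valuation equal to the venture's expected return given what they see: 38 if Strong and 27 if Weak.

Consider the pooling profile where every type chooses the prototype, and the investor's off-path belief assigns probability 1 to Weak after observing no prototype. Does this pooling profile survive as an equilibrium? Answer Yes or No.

On path, the investor holds the prior and pays 9/11·38 + 2/11·27 = 36. Off path (no prototype), believing Weak, it pays 27.
Strong: the prototype nets 36 − 1 = 35; no prototype nets 27. Strong stays.
Weak: the prototype nets 36 − 10 = 26; no prototype nets 27. Weak would deviate.
A type deviates, so pooling fails.

No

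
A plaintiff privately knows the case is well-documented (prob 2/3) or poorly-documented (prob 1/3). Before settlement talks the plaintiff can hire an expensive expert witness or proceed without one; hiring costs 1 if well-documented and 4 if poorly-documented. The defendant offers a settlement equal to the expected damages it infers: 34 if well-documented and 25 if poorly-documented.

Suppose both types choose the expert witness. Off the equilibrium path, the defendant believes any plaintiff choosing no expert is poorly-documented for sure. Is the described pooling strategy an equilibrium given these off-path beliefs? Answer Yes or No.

On path, the defendant holds the prior and pays 2/3·34 + 1/3·25 = 31. Off path (no expert), believing poorly-documented, it pays 25.
well-documented: the expert witness nets 31 − 1 = 30; no expert nets 25. well-documented stays.
poorly-documented: the expert witness nets 31 − 4 = 27; no expert nets 25. poorly-documented stays.
No type deviates, so pooling is sustained.

Yes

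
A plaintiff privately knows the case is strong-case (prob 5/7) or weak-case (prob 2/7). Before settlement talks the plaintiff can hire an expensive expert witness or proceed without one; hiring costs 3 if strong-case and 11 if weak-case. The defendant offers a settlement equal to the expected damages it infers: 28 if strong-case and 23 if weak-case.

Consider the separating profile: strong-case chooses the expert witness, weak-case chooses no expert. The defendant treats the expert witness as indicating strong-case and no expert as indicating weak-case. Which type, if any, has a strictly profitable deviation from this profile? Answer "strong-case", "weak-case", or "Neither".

The expert witness pays 28; no expert pays 23.
strong-case: assigned the expert witness, nets 28 − 3 = 25; deviating to no expert nets 23.
weak-case: assigned no expert, nets 23; deviating to the expert witness nets 28 − 11 = 17.
Both types strictly prefer their assigned action; no profitable deviation.

Neither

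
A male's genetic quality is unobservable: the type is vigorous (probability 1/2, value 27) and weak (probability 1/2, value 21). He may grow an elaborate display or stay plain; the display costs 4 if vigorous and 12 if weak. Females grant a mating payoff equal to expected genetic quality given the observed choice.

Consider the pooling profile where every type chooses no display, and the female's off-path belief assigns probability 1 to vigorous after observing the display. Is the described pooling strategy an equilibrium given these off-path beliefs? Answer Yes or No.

On path, the female holds the prior and pays 1/2·27 + 1/2·21 = 24. Off path (the display), believing vigorous, it pays 27.
vigorous: no display nets 24; the display nets 27 − 4 = 23. vigorous stays.
weak: no display nets 24; the display nets 27 − 12 = 15. weak stays.
No type deviates, so pooling is sustained.

Yes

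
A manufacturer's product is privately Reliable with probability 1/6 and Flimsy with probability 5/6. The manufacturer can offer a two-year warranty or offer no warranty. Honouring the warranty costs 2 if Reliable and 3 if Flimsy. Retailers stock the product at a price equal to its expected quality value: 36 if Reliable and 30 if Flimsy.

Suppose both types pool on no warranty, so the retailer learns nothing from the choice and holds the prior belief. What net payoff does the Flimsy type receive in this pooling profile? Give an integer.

31

Pooled price = 1/6·36 + 5/6·30 = 31.
Flimsy pays no cost for no warranty, so net payoff = 31.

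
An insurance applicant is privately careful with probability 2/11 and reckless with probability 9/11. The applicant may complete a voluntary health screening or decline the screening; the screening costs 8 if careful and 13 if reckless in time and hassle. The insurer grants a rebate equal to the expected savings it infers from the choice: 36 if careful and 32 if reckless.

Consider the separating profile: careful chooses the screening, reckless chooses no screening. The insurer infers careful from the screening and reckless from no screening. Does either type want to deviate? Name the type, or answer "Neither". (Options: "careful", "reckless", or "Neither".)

The screening pays 36; no screening pays 32.
careful: assigned the screening, nets 36 − 8 = 28; deviating to no screening nets 32.
reckless: assigned no screening, nets 32; deviating to the screening nets 36 − 13 = 23.
The careful type gains 4 by deviating.

careful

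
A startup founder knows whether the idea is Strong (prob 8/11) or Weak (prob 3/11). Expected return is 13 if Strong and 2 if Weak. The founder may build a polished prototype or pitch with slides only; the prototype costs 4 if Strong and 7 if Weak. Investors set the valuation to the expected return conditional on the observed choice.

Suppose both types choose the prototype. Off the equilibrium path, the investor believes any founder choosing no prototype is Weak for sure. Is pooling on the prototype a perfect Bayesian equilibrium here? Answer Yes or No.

On path, the investor holds the prior and pays 8/11·13 + 3/11·2 = 10. Off path (no prototype), believing Weak, it pays 2.
Strong: the prototype nets 10 − 4 = 6; no prototype nets 2. Strong stays.
Weak: the prototype nets 10 − 7 = 3; no prototype nets 2. Weak stays.
No type deviates, so pooling is sustained.

Yes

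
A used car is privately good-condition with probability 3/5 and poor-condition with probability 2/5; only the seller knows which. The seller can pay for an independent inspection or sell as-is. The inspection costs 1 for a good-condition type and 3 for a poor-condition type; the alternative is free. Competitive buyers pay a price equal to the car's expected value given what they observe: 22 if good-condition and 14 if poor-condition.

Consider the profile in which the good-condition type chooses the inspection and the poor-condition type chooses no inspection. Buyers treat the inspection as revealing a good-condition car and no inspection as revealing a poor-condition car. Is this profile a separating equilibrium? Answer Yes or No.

No

Under these beliefs, the inspection earns price 22 and no inspection earns price 14.
good-condition: the inspection nets 22 − 1 = 21; no inspection nets 14. good-condition prefers the inspection.
poor-condition: the inspection nets 22 − 3 = 19; no inspection nets 14. poor-condition would deviate to the inspection.
poor-condition has a profitable deviation, so the profile is not an equilibrium.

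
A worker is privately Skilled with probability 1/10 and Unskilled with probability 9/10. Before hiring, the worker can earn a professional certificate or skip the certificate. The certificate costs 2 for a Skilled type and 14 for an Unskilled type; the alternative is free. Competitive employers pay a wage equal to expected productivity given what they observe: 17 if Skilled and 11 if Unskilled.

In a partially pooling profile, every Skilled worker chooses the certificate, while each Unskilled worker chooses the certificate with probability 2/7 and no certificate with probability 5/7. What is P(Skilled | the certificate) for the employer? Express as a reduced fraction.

7/25

P(the certificate) = (1/10)·1 + (9/10)·(2/7) = 5/14.
By Bayes' rule, P(Skilled | the certificate) = (1/10) / (5/14) = 7/25.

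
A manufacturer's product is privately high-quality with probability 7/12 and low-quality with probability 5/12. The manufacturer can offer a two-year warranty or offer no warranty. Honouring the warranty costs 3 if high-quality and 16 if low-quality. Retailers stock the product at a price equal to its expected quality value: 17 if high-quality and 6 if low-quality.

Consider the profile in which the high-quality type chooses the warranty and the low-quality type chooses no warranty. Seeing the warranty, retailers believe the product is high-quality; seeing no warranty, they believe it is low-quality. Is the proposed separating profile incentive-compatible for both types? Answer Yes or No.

Under these beliefs, the warranty earns price 17 and no warranty earns price 6.
high-quality: the warranty nets 17 − 3 = 14; no warranty nets 6. high-quality prefers the warranty.
low-quality: the warranty nets 17 − 16 = 1; no warranty nets 6. low-quality prefers no warranty.
Neither type deviates, so the separating profile is an equilibrium.

Yes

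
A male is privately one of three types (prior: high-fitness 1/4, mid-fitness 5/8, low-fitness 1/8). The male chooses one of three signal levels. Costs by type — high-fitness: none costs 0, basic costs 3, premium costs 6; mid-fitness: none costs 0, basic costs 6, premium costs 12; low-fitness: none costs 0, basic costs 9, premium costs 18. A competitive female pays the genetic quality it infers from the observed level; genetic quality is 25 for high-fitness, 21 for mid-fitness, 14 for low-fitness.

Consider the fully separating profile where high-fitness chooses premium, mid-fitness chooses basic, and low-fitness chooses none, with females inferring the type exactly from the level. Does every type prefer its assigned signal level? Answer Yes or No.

Yes

Separating mating payoffs: premium → 25, basic → 21, none → 14.
high-fitness (assigned premium): none: 14 − 0 = 14; basic: 21 − 3 = 18; premium: 25 − 6 = 19. high-fitness stays.
mid-fitness (assigned basic): none: 14 − 0 = 14; basic: 21 − 6 = 15; premium: 25 − 12 = 13. mid-fitness stays.
low-fitness (assigned none): none: 14 − 0 = 14; basic: 21 − 9 = 12; premium: 25 − 18 = 7. low-fitness stays.
Every type prefers its assigned level; separation holds.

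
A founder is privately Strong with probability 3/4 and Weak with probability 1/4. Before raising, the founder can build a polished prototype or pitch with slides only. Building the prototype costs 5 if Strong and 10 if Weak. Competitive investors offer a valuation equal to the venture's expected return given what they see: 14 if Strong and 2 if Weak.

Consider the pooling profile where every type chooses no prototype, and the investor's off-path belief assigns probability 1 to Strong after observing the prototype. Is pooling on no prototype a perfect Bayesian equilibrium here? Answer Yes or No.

On path, the investor holds the prior and pays 3/4·14 + 1/4·2 = 11. Off path (the prototype), believing Strong, it pays 14.
Strong: no prototype nets 11; the prototype nets 14 − 5 = 9. Strong stays.
Weak: no prototype nets 11; the prototype nets 14 − 10 = 4. Weak stays.
No type deviates, so pooling is sustained.

Yes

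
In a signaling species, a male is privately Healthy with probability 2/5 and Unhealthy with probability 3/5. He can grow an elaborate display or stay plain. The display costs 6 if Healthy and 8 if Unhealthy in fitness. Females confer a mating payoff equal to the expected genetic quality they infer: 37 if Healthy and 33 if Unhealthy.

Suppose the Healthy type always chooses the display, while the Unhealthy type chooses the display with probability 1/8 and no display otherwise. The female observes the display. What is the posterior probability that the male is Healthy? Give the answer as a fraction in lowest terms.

16/19

P(the display) = (2/5)·1 + (3/5)·(1/8) = 19/40.
By Bayes' rule, P(Healthy | the display) = (2/5) / (19/40) = 16/19.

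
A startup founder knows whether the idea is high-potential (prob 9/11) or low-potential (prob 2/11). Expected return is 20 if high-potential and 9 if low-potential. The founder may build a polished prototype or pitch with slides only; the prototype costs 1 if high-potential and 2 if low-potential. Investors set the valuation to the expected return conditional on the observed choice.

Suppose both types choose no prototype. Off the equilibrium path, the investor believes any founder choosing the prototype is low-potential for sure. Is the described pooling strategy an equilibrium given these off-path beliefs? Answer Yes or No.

Yes

On path, the investor holds the prior and pays 9/11·20 + 2/11·9 = 18. Off path (the prototype), believing low-potential, it pays 9.
high-potential: no prototype nets 18; the prototype nets 9 − 1 = 8. high-potential stays.
low-potential: no prototype nets 18; the prototype nets 9 − 2 = 7. low-potential stays.
No type deviates, so pooling is sustained.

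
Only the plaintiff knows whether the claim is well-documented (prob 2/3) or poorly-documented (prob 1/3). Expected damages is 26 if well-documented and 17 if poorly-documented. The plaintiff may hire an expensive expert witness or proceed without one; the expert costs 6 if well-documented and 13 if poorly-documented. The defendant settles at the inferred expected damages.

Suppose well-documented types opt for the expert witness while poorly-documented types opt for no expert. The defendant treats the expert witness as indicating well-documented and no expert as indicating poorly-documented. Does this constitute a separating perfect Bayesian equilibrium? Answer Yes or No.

Under these beliefs, the expert witness earns settlement 26 and no expert earns settlement 17.
well-documented: the expert witness nets 26 − 6 = 20; no expert nets 17. well-documented prefers the expert witness.
poorly-documented: the expert witness nets 26 − 13 = 13; no expert nets 17. poorly-documented prefers no expert.
Neither type deviates, so the separating profile is an equilibrium.

Yes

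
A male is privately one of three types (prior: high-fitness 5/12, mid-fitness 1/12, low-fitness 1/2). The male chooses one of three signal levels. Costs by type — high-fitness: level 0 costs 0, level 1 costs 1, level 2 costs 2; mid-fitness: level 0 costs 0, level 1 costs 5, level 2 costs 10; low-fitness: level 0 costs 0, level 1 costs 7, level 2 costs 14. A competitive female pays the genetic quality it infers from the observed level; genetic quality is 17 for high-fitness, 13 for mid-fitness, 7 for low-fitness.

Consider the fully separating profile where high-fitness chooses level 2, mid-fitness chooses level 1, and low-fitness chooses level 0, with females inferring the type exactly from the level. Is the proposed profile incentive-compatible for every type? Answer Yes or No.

Separating mating payoffs: level 2 → 17, level 1 → 13, level 0 → 7.
high-fitness (assigned level 2): level 0: 7 − 0 = 7; level 1: 13 − 1 = 12; level 2: 17 − 2 = 15. high-fitness stays.
mid-fitness (assigned level 1): level 0: 7 − 0 = 7; level 1: 13 − 5 = 8; level 2: 17 − 10 = 7. mid-fitness stays.
low-fitness (assigned level 0): level 0: 7 − 0 = 7; level 1: 13 − 7 = 6; level 2: 17 − 14 = 3. low-fitness stays.
Every type prefers its assigned level; separation holds.

Yes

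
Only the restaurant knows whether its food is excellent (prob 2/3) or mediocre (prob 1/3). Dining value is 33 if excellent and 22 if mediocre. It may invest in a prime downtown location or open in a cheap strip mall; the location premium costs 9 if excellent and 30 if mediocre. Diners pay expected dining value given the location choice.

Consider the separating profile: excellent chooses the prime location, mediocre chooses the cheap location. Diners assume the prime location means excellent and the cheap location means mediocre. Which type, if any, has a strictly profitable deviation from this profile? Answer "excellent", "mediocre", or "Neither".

Neither

The prime location pays 33; the cheap location pays 22.
excellent: assigned the prime location, nets 33 − 9 = 24; deviating to the cheap location nets 22.
mediocre: assigned the cheap location, nets 22; deviating to the prime location nets 33 − 30 = 3.
Both types strictly prefer their assigned action; no profitable deviation.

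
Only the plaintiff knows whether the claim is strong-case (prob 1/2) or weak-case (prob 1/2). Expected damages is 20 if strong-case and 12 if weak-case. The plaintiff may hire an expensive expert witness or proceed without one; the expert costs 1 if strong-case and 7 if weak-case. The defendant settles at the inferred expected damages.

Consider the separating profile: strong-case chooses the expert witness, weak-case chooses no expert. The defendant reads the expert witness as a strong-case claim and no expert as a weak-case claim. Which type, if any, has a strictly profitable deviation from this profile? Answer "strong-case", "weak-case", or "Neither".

weak-case

The expert witness pays 20; no expert pays 12.
strong-case: assigned the expert witness, nets 20 − 1 = 19; deviating to no expert nets 12.
weak-case: assigned no expert, nets 12; deviating to the expert witness nets 20 − 7 = 13.
The weak-case type gains 1 by deviating.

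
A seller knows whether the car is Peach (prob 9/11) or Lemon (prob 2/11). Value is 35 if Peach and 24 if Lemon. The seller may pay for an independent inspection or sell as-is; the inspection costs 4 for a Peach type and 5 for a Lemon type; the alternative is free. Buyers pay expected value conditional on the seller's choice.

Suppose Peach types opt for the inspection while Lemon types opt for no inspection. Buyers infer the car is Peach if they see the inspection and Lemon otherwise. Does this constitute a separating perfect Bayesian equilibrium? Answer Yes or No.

Under these beliefs, the inspection earns price 35 and no inspection earns price 24.
Peach: the inspection nets 35 − 4 = 31; no inspection nets 24. Peach prefers the inspection.
Lemon: the inspection nets 35 − 5 = 30; no inspection nets 24. Lemon would deviate to the inspection.
Lemon has a profitable deviation, so the profile is not an equilibrium.

No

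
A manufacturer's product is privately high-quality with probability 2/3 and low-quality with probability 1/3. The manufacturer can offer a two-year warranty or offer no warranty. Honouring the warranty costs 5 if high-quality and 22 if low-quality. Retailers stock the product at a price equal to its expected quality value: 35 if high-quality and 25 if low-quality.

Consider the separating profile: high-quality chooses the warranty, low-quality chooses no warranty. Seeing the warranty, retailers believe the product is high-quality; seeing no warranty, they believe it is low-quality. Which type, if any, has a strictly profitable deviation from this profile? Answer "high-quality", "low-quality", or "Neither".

The warranty pays 35; no warranty pays 25.
high-quality: assigned the warranty, nets 35 − 5 = 30; deviating to no warranty nets 25.
low-quality: assigned no warranty, nets 25; deviating to the warranty nets 35 − 22 = 13.
Both types strictly prefer their assigned action; no profitable deviation.

Neither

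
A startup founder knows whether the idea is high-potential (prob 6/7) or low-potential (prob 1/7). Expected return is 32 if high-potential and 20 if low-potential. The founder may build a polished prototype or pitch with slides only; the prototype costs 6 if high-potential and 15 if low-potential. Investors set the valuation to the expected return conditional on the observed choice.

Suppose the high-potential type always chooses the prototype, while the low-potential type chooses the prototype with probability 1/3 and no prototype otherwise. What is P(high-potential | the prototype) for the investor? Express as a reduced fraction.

P(the prototype) = (6/7)·1 + (1/7)·(1/3) = 19/21.
By Bayes' rule, P(high-potential | the prototype) = (6/7) / (19/21) = 18/19.

18/19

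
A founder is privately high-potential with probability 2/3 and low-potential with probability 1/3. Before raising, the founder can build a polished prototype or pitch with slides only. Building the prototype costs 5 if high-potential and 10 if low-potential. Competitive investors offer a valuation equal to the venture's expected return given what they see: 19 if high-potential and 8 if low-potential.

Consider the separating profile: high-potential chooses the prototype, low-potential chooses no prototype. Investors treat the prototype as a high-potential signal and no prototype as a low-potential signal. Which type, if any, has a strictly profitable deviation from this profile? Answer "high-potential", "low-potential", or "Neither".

low-potential

The prototype pays 19; no prototype pays 8.
high-potential: assigned the prototype, nets 19 − 5 = 14; deviating to no prototype nets 8.
low-potential: assigned no prototype, nets 8; deviating to the prototype nets 19 − 10 = 9.
The low-potential type gains 1 by deviating.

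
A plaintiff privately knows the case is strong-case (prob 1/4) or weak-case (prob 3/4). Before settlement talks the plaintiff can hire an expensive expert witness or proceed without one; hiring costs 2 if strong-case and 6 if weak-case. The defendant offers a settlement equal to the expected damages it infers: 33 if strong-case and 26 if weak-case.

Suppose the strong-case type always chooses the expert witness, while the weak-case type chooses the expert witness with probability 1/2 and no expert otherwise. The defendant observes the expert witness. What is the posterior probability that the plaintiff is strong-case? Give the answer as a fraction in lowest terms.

2/5

P(the expert witness) = (1/4)·1 + (3/4)·(1/2) = 5/8.
By Bayes' rule, P(strong-case | the expert witness) = (1/4) / (5/8) = 2/5.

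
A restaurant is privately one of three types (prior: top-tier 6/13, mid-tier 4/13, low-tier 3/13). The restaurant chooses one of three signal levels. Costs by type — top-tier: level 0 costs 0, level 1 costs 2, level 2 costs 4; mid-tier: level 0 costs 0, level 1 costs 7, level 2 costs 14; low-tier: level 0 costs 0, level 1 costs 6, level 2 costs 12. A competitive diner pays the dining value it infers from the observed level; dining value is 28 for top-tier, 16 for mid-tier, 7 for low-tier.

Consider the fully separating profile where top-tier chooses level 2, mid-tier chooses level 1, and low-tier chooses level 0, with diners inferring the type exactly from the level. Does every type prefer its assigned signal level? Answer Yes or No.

No

Separating price premiums: level 2 → 28, level 1 → 16, level 0 → 7.
top-tier (assigned level 2): level 0: 7 − 0 = 7; level 1: 16 − 2 = 14; level 2: 28 − 4 = 24. top-tier stays.
mid-tier (assigned level 1): level 0: 7 − 0 = 7; level 1: 16 − 7 = 9; level 2: 28 − 14 = 14. mid-tier prefers level 2.
low-tier (assigned level 0): level 0: 7 − 0 = 7; level 1: 16 − 6 = 10; level 2: 28 − 12 = 16. low-tier prefers level 2.
At least one type deviates; the separating profile fails.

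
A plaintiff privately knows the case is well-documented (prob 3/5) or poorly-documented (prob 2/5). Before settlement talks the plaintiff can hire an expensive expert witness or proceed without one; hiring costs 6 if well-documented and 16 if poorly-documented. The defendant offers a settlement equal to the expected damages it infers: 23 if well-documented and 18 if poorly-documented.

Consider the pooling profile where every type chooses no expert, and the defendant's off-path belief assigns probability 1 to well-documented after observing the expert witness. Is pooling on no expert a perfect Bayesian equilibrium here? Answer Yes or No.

Yes

On path, the defendant holds the prior and pays 3/5·23 + 2/5·18 = 21. Off path (the expert witness), believing well-documented, it pays 23.
well-documented: no expert nets 21; the expert witness nets 23 − 6 = 17. well-documented stays.
poorly-documented: no expert nets 21; the expert witness nets 23 − 16 = 7. poorly-documented stays.
No type deviates, so pooling is sustained.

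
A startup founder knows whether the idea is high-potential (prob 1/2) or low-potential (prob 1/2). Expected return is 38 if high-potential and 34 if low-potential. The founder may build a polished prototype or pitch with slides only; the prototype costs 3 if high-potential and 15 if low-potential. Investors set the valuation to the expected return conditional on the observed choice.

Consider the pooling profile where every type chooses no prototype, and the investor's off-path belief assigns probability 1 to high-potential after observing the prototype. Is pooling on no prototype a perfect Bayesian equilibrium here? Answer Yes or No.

Yes

On path, the investor holds the prior and pays 1/2·38 + 1/2·34 = 36. Off path (the prototype), believing high-potential, it pays 38.
high-potential: no prototype nets 36; the prototype nets 38 − 3 = 35. high-potential stays.
low-potential: no prototype nets 36; the prototype nets 38 − 15 = 23. low-potential stays.
No type deviates, so pooling is sustained.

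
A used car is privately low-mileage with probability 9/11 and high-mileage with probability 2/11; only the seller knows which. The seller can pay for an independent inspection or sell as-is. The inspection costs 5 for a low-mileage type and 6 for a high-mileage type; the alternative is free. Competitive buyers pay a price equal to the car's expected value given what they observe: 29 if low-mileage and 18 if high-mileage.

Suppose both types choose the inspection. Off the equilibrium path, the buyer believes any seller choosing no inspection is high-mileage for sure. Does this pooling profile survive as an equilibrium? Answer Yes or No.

On path, the buyer holds the prior and pays 9/11·29 + 2/11·18 = 27. Off path (no inspection), believing high-mileage, it pays 18.
low-mileage: the inspection nets 27 − 5 = 22; no inspection nets 18. low-mileage stays.
high-mileage: the inspection nets 27 − 6 = 21; no inspection nets 18. high-mileage stays.
No type deviates, so pooling is sustained.

Yes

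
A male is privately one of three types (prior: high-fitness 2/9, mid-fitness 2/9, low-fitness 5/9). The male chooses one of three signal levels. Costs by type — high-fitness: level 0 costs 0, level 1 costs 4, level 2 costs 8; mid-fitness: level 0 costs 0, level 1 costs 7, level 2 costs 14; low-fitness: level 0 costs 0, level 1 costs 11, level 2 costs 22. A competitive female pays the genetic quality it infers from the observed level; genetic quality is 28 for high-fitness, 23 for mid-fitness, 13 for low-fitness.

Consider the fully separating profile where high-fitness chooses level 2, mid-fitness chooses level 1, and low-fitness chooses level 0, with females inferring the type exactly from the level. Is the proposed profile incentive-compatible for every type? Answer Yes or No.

Yes

Separating mating payoffs: level 2 → 28, level 1 → 23, level 0 → 13.
high-fitness (assigned level 2): level 0: 13 − 0 = 13; level 1: 23 − 4 = 19; level 2: 28 − 8 = 20. high-fitness stays.
mid-fitness (assigned level 1): level 0: 13 − 0 = 13; level 1: 23 − 7 = 16; level 2: 28 − 14 = 14. mid-fitness stays.
low-fitness (assigned level 0): level 0: 13 − 0 = 13; level 1: 23 − 11 = 12; level 2: 28 − 22 = 6. low-fitness stays.
Every type prefers its assigned level; separation holds.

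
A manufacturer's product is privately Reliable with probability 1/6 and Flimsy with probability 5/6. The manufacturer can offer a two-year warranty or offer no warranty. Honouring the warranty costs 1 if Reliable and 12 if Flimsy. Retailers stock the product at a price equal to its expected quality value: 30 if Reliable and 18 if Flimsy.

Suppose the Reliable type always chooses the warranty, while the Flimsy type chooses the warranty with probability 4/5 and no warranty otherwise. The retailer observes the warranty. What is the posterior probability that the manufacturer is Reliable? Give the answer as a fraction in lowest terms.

1/5

P(the warranty) = (1/6)·1 + (5/6)·(4/5) = 5/6.
By Bayes' rule, P(Reliable | the warranty) = (1/6) / (5/6) = 1/5.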